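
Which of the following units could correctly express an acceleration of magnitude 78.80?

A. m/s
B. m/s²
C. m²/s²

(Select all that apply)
B

acceleration has SI base units: m / s^2

Checking each option against m / s^2:
  A. m/s: ✗ does not match
  B. m/s²: ✓ matches
  C. m²/s²: ✗ does not match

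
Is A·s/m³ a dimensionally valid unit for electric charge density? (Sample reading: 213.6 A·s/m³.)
Yes

electric charge density has SI base units: A * s / m^3
A·s/m³ reduces to the same SI base units, so it is a valid unit for electric charge density.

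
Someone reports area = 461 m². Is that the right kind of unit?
Yes

area has SI base units: m^2
m² reduces to the same SI base units, so it is a valid unit for area.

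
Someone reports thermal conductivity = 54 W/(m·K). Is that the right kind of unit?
Yes

thermal conductivity has SI base units: kg * m / (s^3 * K)
W/(m·K) reduces to the same SI base units, so it is a valid unit for thermal conductivity.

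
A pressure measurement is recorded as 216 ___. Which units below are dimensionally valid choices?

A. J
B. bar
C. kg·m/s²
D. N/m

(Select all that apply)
B

pressure has SI base units: kg / (m * s^2)

Checking each option against kg / (m * s^2):
  A. J: ✗ does not match
  B. bar: ✓ matches
  C. kg·m/s²: ✗ does not match
  D. N/m: ✗ does not match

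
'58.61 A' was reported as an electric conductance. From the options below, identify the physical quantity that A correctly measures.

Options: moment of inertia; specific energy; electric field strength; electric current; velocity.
electric current

electric conductance should have units dimensionally equivalent to A^2 * s^3 / (kg * m^2) (e.g. S).
The given unit 'A' reduces to A. Of the listed options, that is the dimensionality of electric current.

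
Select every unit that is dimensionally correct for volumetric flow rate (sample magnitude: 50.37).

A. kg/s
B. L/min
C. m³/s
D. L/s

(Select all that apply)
B, C, D

volumetric flow rate has SI base units: m^3 / s

Checking each option against m^3 / s:
  A. kg/s: ✗ does not match
  B. L/min: ✓ matches
  C. m³/s: ✓ matches
  D. L/s: ✓ matches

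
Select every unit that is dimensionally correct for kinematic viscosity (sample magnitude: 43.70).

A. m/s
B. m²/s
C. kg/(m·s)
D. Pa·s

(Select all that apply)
B

kinematic viscosity has SI base units: m^2 / s

Checking each option against m^2 / s:
  A. m/s: ✗ does not match
  B. m²/s: ✓ matches
  C. kg/(m·s): ✗ does not match
  D. Pa·s: ✗ does not match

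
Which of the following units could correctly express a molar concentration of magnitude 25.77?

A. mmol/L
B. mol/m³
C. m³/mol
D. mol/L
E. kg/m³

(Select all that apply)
A, B, D

molar concentration has SI base units: mol / m^3

Checking each option against mol / m^3:
  A. mmol/L: ✓ matches
  B. mol/m³: ✓ matches
  C. m³/mol: ✗ does not match
  D. mol/L: ✓ matches
  E. kg/m³: ✗ does not match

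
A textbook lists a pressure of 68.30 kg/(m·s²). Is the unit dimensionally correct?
Yes

pressure has SI base units: kg / (m * s^2)
kg/(m·s²) reduces to the same SI base units, so it is a valid unit for pressure.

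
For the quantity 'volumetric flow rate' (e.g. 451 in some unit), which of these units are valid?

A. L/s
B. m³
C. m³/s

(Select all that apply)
A, C

volumetric flow rate has SI base units: m^3 / s

Checking each option against m^3 / s:
  A. L/s: ✓ matches
  B. m³: ✗ does not match
  C. m³/s: ✓ matches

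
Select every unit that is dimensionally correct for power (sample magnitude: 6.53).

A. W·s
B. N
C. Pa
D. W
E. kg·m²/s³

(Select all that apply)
D, E

power has SI base units: kg * m^2 / s^3

Checking each option against kg * m^2 / s^3:
  A. W·s: ✗ does not match
  B. N: ✗ does not match
  C. Pa: ✗ does not match
  D. W: ✓ matches
  E. kg·m²/s³: ✓ matches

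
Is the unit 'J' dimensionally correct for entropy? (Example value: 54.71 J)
No

entropy has SI base units: kg * m^2 / (s^2 * K)
J does NOT reduce to kg * m^2 / (s^2 * K); a valid unit for entropy would be e.g. J/K.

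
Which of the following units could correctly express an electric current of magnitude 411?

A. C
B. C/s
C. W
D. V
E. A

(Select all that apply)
B, E

electric current has SI base units: A

Checking each option against A:
  A. C: ✗ does not match
  B. C/s: ✓ matches
  C. W: ✗ does not match
  D. V: ✗ does not match
  E. A: ✓ matches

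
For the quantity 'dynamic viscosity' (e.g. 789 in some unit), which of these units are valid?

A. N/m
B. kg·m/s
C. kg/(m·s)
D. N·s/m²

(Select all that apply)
C, D

dynamic viscosity has SI base units: kg / (m * s)

Checking each option against kg / (m * s):
  A. N/m: ✗ does not match
  B. kg·m/s: ✗ does not match
  C. kg/(m·s): ✓ matches
  D. N·s/m²: ✓ matches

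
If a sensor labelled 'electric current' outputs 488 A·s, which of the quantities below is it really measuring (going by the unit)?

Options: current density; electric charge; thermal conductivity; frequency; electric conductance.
electric charge

electric current should have units dimensionally equivalent to A (e.g. A).
The given unit 'A·s' reduces to A * s. Of the listed options, that is the dimensionality of electric charge.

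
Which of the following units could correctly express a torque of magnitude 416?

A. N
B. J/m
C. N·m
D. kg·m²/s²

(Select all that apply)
C, D

torque has SI base units: kg * m^2 / s^2

Checking each option against kg * m^2 / s^2:
  A. N: ✗ does not match
  B. J/m: ✗ does not match
  C. N·m: ✓ matches
  D. kg·m²/s²: ✓ matches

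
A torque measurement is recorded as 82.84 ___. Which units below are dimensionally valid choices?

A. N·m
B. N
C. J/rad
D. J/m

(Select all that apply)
A, C

torque has SI base units: kg * m^2 / s^2

Checking each option against kg * m^2 / s^2:
  A. N·m: ✓ matches
  B. N: ✗ does not match
  C. J/rad: ✓ matches
  D. J/m: ✗ does not match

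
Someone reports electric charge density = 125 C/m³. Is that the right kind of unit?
Yes

electric charge density has SI base units: A * s / m^3
C/m³ reduces to the same SI base units, so it is a valid unit for electric charge density.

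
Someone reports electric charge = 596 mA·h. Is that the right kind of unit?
Yes

electric charge has SI base units: A * s
mA·h reduces to the same SI base units, so it is a valid unit for electric charge.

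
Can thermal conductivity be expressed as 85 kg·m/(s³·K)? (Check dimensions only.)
Yes

thermal conductivity has SI base units: kg * m / (s^3 * K)
kg·m/(s³·K) reduces to the same SI base units, so it is a valid unit for thermal conductivity.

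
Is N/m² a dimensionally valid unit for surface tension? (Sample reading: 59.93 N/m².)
No

surface tension has SI base units: kg / s^2
N/m² does NOT reduce to kg / s^2; a valid unit for surface tension would be e.g. N/m.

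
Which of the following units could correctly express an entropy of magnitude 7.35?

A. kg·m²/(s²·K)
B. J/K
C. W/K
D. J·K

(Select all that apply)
A, B

entropy has SI base units: kg * m^2 / (s^2 * K)

Checking each option against kg * m^2 / (s^2 * K):
  A. kg·m²/(s²·K): ✓ matches
  B. J/K: ✓ matches
  C. W/K: ✗ does not match
  D. J·K: ✗ does not match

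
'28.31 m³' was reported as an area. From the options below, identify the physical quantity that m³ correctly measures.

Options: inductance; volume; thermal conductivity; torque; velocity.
volume

area should have units dimensionally equivalent to m^2 (e.g. m²).
The given unit 'm³' reduces to m^3. Of the listed options, that is the dimensionality of volume.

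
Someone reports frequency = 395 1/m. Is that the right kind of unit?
No

frequency has SI base units: 1 / s
1/m does NOT reduce to 1 / s; a valid unit for frequency would be e.g. Hz.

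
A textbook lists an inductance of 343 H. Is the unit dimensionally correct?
Yes

inductance has SI base units: kg * m^2 / (A^2 * s^2)
H reduces to the same SI base units, so it is a valid unit for inductance.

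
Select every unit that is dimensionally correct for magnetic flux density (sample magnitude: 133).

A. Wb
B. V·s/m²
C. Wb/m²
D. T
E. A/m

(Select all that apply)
B, C, D

magnetic flux density has SI base units: kg / (A * s^2)

Checking each option against kg / (A * s^2):
  A. Wb: ✗ does not match
  B. V·s/m²: ✓ matches
  C. Wb/m²: ✓ matches
  D. T: ✓ matches
  E. A/m: ✗ does not match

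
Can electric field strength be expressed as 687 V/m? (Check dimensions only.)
Yes

electric field strength has SI base units: kg * m / (A * s^3)
V/m reduces to the same SI base units, so it is a valid unit for electric field strength.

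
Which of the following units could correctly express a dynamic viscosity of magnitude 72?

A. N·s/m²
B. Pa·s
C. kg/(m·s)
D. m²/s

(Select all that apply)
A, B, C

dynamic viscosity has SI base units: kg / (m * s)

Checking each option against kg / (m * s):
  A. N·s/m²: ✓ matches
  B. Pa·s: ✓ matches
  C. kg/(m·s): ✓ matches
  D. m²/s: ✗ does not match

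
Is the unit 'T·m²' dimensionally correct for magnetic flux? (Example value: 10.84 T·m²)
Yes

magnetic flux has SI base units: kg * m^2 / (A * s^2)
T·m² reduces to the same SI base units, so it is a valid unit for magnetic flux.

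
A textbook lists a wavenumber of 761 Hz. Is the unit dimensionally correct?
No

wavenumber has SI base units: 1 / m
Hz does NOT reduce to 1 / m; a valid unit for wavenumber would be e.g. 1/m.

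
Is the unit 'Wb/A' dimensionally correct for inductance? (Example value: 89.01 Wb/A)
Yes

inductance has SI base units: kg * m^2 / (A^2 * s^2)
Wb/A reduces to the same SI base units, so it is a valid unit for inductance.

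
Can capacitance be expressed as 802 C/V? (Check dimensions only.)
Yes

capacitance has SI base units: A^2 * s^4 / (kg * m^2)
C/V reduces to the same SI base units, so it is a valid unit for capacitance.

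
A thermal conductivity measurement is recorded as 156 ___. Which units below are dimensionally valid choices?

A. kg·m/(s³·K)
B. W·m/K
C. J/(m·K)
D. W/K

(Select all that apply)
A

thermal conductivity has SI base units: kg * m / (s^3 * K)

Checking each option against kg * m / (s^3 * K):
  A. kg·m/(s³·K): ✓ matches
  B. W·m/K: ✗ does not match
  C. J/(m·K): ✗ does not match
  D. W/K: ✗ does not match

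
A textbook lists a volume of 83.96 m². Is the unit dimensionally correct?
No

volume has SI base units: m^3
m² does NOT reduce to m^3; a valid unit for volume would be e.g. m³.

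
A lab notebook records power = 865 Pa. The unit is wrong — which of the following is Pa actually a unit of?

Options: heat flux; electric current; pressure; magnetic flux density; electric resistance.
pressure

power should have units dimensionally equivalent to kg * m^2 / s^3 (e.g. W).
The given unit 'Pa' reduces to kg / (m * s^2). Of the listed options, that is the dimensionality of pressure.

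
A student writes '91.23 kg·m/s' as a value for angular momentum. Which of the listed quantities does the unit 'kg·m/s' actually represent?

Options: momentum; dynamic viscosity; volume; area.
momentum

angular momentum should have units dimensionally equivalent to kg * m^2 / s (e.g. kg·m²/s).
The given unit 'kg·m/s' reduces to kg * m / s. Of the listed options, that is the dimensionality of momentum.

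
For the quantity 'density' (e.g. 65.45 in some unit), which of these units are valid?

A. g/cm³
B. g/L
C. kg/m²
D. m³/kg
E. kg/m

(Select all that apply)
A, B

density has SI base units: kg / m^3

Checking each option against kg / m^3:
  A. g/cm³: ✓ matches
  B. g/L: ✓ matches
  C. kg/m²: ✗ does not match
  D. m³/kg: ✗ does not match
  E. kg/m: ✗ does not match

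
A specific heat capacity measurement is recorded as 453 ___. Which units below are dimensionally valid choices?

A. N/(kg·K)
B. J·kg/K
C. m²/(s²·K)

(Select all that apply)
C

specific heat capacity has SI base units: m^2 / (s^2 * K)

Checking each option against m^2 / (s^2 * K):
  A. N/(kg·K): ✗ does not match
  B. J·kg/K: ✗ does not match
  C. m²/(s²·K): ✓ matches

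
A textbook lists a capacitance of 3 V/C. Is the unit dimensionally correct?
No

capacitance has SI base units: A^2 * s^4 / (kg * m^2)
V/C does NOT reduce to A^2 * s^4 / (kg * m^2); a valid unit for capacitance would be e.g. F.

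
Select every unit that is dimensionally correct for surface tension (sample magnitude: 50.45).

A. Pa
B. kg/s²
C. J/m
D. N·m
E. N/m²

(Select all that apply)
B

surface tension has SI base units: kg / s^2

Checking each option against kg / s^2:
  A. Pa: ✗ does not match
  B. kg/s²: ✓ matches
  C. J/m: ✗ does not match
  D. N·m: ✗ does not match
  E. N/m²: ✗ does not match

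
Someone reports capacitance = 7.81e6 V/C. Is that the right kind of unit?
No

capacitance has SI base units: A^2 * s^4 / (kg * m^2)
V/C does NOT reduce to A^2 * s^4 / (kg * m^2); a valid unit for capacitance would be e.g. F.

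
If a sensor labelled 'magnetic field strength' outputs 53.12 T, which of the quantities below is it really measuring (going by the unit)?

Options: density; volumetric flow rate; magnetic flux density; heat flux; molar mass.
magnetic flux density

magnetic field strength should have units dimensionally equivalent to A / m (e.g. A/m).
The given unit 'T' reduces to kg / (A * s^2). Of the listed options, that is the dimensionality of magnetic flux density.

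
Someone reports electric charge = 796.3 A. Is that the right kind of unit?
No

electric charge has SI base units: A * s
A does NOT reduce to A * s; a valid unit for electric charge would be e.g. C.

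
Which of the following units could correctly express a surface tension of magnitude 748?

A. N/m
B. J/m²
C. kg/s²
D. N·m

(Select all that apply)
A, B, C

surface tension has SI base units: kg / s^2

Checking each option against kg / s^2:
  A. N/m: ✓ matches
  B. J/m²: ✓ matches
  C. kg/s²: ✓ matches
  D. N·m: ✗ does not match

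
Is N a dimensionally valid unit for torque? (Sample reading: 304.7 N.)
No

torque has SI base units: kg * m^2 / s^2
N does NOT reduce to kg * m^2 / s^2; a valid unit for torque would be e.g. N·m.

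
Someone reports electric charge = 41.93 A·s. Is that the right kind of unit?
Yes

electric charge has SI base units: A * s
A·s reduces to the same SI base units, so it is a valid unit for electric charge.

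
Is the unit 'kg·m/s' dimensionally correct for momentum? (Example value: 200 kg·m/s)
Yes

momentum has SI base units: kg * m / s
kg·m/s reduces to the same SI base units, so it is a valid unit for momentum.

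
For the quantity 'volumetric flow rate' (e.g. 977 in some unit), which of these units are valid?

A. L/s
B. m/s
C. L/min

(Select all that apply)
A, C

volumetric flow rate has SI base units: m^3 / s

Checking each option against m^3 / s:
  A. L/s: ✓ matches
  B. m/s: ✗ does not match
  C. L/min: ✓ matches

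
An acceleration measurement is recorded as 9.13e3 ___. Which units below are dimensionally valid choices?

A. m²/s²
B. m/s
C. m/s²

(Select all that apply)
C

acceleration has SI base units: m / s^2

Checking each option against m / s^2:
  A. m²/s²: ✗ does not match
  B. m/s: ✗ does not match
  C. m/s²: ✓ matches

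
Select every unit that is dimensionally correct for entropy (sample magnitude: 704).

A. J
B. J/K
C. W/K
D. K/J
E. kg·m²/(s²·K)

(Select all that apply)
B, E

entropy has SI base units: kg * m^2 / (s^2 * K)

Checking each option against kg * m^2 / (s^2 * K):
  A. J: ✗ does not match
  B. J/K: ✓ matches
  C. W/K: ✗ does not match
  D. K/J: ✗ does not match
  E. kg·m²/(s²·K): ✓ matches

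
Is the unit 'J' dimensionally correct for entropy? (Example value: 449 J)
No

entropy has SI base units: kg * m^2 / (s^2 * K)
J does NOT reduce to kg * m^2 / (s^2 * K); a valid unit for entropy would be e.g. J/K.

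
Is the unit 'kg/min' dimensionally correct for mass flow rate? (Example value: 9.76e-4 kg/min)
Yes

mass flow rate has SI base units: kg / s
kg/min reduces to the same SI base units, so it is a valid unit for mass flow rate.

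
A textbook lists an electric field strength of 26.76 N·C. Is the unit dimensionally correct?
No

electric field strength has SI base units: kg * m / (A * s^3)
N·C does NOT reduce to kg * m / (A * s^3); a valid unit for electric field strength would be e.g. V/m.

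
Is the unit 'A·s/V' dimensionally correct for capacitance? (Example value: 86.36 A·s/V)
Yes

capacitance has SI base units: A^2 * s^4 / (kg * m^2)
A·s/V reduces to the same SI base units, so it is a valid unit for capacitance.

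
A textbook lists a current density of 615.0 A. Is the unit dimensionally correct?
No

current density has SI base units: A / m^2
A does NOT reduce to A / m^2; a valid unit for current density would be e.g. A/m².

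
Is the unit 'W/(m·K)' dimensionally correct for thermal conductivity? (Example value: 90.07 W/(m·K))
Yes

thermal conductivity has SI base units: kg * m / (s^3 * K)
W/(m·K) reduces to the same SI base units, so it is a valid unit for thermal conductivity.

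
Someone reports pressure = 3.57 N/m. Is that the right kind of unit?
No

pressure has SI base units: kg / (m * s^2)
N/m does NOT reduce to kg / (m * s^2); a valid unit for pressure would be e.g. Pa.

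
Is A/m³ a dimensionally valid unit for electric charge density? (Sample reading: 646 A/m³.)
No

electric charge density has SI base units: A * s / m^3
A/m³ does NOT reduce to A * s / m^3; a valid unit for electric charge density would be e.g. C/m³.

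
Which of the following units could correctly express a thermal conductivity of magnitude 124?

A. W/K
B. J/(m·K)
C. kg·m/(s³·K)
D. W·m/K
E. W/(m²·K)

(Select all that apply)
C

thermal conductivity has SI base units: kg * m / (s^3 * K)

Checking each option against kg * m / (s^3 * K):
  A. W/K: ✗ does not match
  B. J/(m·K): ✗ does not match
  C. kg·m/(s³·K): ✓ matches
  D. W·m/K: ✗ does not match
  E. W/(m²·K): ✗ does not match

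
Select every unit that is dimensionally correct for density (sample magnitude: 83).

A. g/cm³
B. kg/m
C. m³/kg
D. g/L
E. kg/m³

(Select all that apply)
A, D, E

density has SI base units: kg / m^3

Checking each option against kg / m^3:
  A. g/cm³: ✓ matches
  B. kg/m: ✗ does not match
  C. m³/kg: ✗ does not match
  D. g/L: ✓ matches
  E. kg/m³: ✓ matches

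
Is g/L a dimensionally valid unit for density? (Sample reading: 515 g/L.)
Yes

density has SI base units: kg / m^3
g/L reduces to the same SI base units, so it is a valid unit for density.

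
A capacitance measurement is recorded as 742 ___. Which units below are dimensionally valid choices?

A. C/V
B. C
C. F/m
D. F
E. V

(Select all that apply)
A, D

capacitance has SI base units: A^2 * s^4 / (kg * m^2)

Checking each option against A^2 * s^4 / (kg * m^2):
  A. C/V: ✓ matches
  B. C: ✗ does not match
  C. F/m: ✗ does not match
  D. F: ✓ matches
  E. V: ✗ does not match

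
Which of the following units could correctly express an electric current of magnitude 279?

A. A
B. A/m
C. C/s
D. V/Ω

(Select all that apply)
A, C, D

electric current has SI base units: A

Checking each option against A:
  A. A: ✓ matches
  B. A/m: ✗ does not match
  C. C/s: ✓ matches
  D. V/Ω: ✓ matches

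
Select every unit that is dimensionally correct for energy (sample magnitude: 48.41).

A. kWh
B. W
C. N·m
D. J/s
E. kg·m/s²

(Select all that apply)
A, C

energy has SI base units: kg * m^2 / s^2

Checking each option against kg * m^2 / s^2:
  A. kWh: ✓ matches
  B. W: ✗ does not match
  C. N·m: ✓ matches
  D. J/s: ✗ does not match
  E. kg·m/s²: ✗ does not match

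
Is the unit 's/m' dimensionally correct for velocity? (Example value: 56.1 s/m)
No

velocity has SI base units: m / s
s/m does NOT reduce to m / s; a valid unit for velocity would be e.g. m/s.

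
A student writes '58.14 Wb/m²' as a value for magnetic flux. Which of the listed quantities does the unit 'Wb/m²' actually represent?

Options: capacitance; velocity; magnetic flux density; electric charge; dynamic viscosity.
magnetic flux density

magnetic flux should have units dimensionally equivalent to kg * m^2 / (A * s^2) (e.g. Wb).
The given unit 'Wb/m²' reduces to kg / (A * s^2). Of the listed options, that is the dimensionality of magnetic flux density.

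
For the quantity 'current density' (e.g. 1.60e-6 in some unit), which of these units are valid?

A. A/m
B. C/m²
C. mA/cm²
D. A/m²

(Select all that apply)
C, D

current density has SI base units: A / m^2

Checking each option against A / m^2:
  A. A/m: ✗ does not match
  B. C/m²: ✗ does not match
  C. mA/cm²: ✓ matches
  D. A/m²: ✓ matches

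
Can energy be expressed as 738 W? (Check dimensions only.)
No

energy has SI base units: kg * m^2 / s^2
W does NOT reduce to kg * m^2 / s^2; a valid unit for energy would be e.g. J.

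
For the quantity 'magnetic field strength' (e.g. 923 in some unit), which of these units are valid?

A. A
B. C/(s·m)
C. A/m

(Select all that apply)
B, C

magnetic field strength has SI base units: A / m

Checking each option against A / m:
  A. A: ✗ does not match
  B. C/(s·m): ✓ matches
  C. A/m: ✓ matches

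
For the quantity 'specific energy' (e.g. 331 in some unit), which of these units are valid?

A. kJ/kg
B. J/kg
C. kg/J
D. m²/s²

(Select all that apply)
A, B, D

specific energy has SI base units: m^2 / s^2

Checking each option against m^2 / s^2:
  A. kJ/kg: ✓ matches
  B. J/kg: ✓ matches
  C. kg/J: ✗ does not match
  D. m²/s²: ✓ matches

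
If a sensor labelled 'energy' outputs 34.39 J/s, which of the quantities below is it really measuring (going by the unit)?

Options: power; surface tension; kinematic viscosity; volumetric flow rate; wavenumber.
power

energy should have units dimensionally equivalent to kg * m^2 / s^2 (e.g. J).
The given unit 'J/s' reduces to kg * m^2 / s^3. Of the listed options, that is the dimensionality of power.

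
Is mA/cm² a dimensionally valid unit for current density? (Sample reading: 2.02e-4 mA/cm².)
Yes

current density has SI base units: A / m^2
mA/cm² reduces to the same SI base units, so it is a valid unit for current density.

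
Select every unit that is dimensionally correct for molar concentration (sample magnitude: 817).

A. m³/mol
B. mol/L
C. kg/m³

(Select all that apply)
B

molar concentration has SI base units: mol / m^3

Checking each option against mol / m^3:
  A. m³/mol: ✗ does not match
  B. mol/L: ✓ matches
  C. kg/m³: ✗ does not match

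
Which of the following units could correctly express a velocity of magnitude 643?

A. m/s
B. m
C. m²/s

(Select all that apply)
A

velocity has SI base units: m / s

Checking each option against m / s:
  A. m/s: ✓ matches
  B. m: ✗ does not match
  C. m²/s: ✗ does not match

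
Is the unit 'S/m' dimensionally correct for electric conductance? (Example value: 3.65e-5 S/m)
No

electric conductance has SI base units: A^2 * s^3 / (kg * m^2)
S/m does NOT reduce to A^2 * s^3 / (kg * m^2); a valid unit for electric conductance would be e.g. S.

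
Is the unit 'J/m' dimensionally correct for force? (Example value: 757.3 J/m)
Yes

force has SI base units: kg * m / s^2
J/m reduces to the same SI base units, so it is a valid unit for force.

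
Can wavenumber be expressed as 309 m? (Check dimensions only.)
No

wavenumber has SI base units: 1 / m
m does NOT reduce to 1 / m; a valid unit for wavenumber would be e.g. 1/m.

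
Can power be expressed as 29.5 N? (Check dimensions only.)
No

power has SI base units: kg * m^2 / s^3
N does NOT reduce to kg * m^2 / s^3; a valid unit for power would be e.g. W.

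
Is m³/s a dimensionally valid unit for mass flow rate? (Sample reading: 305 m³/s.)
No

mass flow rate has SI base units: kg / s
m³/s does NOT reduce to kg / s; a valid unit for mass flow rate would be e.g. kg/s.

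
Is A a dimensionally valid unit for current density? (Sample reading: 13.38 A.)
No

current density has SI base units: A / m^2
A does NOT reduce to A / m^2; a valid unit for current density would be e.g. A/m².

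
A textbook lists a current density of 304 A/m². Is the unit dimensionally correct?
Yes

current density has SI base units: A / m^2
A/m² reduces to the same SI base units, so it is a valid unit for current density.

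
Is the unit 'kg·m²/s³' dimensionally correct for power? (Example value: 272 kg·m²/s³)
Yes

power has SI base units: kg * m^2 / s^3
kg·m²/s³ reduces to the same SI base units, so it is a valid unit for power.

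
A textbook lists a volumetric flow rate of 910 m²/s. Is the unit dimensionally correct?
No

volumetric flow rate has SI base units: m^3 / s
m²/s does NOT reduce to m^3 / s; a valid unit for volumetric flow rate would be e.g. m³/s.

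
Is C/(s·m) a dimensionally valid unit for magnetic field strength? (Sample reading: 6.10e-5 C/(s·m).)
Yes

magnetic field strength has SI base units: A / m
C/(s·m) reduces to the same SI base units, so it is a valid unit for magnetic field strength.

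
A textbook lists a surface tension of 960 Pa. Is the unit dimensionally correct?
No

surface tension has SI base units: kg / s^2
Pa does NOT reduce to kg / s^2; a valid unit for surface tension would be e.g. N/m.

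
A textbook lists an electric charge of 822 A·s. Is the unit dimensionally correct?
Yes

electric charge has SI base units: A * s
A·s reduces to the same SI base units, so it is a valid unit for electric charge.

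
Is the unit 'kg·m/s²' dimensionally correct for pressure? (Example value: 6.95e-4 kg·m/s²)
No

pressure has SI base units: kg / (m * s^2)
kg·m/s² does NOT reduce to kg / (m * s^2); a valid unit for pressure would be e.g. Pa.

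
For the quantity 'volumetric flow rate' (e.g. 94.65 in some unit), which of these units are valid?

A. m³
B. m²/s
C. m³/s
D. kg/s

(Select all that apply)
C

volumetric flow rate has SI base units: m^3 / s

Checking each option against m^3 / s:
  A. m³: ✗ does not match
  B. m²/s: ✗ does not match
  C. m³/s: ✓ matches
  D. kg/s: ✗ does not match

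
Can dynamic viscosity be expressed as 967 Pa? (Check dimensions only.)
No

dynamic viscosity has SI base units: kg / (m * s)
Pa does NOT reduce to kg / (m * s); a valid unit for dynamic viscosity would be e.g. Pa·s.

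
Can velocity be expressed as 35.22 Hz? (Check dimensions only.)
No

velocity has SI base units: m / s
Hz does NOT reduce to m / s; a valid unit for velocity would be e.g. m/s.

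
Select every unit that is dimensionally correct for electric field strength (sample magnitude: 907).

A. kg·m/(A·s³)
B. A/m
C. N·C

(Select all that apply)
A

electric field strength has SI base units: kg * m / (A * s^3)

Checking each option against kg * m / (A * s^3):
  A. kg·m/(A·s³): ✓ matches
  B. A/m: ✗ does not match
  C. N·C: ✗ does not match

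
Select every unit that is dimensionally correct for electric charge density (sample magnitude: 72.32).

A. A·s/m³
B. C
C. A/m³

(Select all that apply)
A

electric charge density has SI base units: A * s / m^3

Checking each option against A * s / m^3:
  A. A·s/m³: ✓ matches
  B. C: ✗ does not match
  C. A/m³: ✗ does not match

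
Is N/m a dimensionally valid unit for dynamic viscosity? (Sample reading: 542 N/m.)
No

dynamic viscosity has SI base units: kg / (m * s)
N/m does NOT reduce to kg / (m * s); a valid unit for dynamic viscosity would be e.g. Pa·s.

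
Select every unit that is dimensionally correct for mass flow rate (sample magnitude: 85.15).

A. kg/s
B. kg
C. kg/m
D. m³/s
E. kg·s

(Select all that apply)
A

mass flow rate has SI base units: kg / s

Checking each option against kg / s:
  A. kg/s: ✓ matches
  B. kg: ✗ does not match
  C. kg/m: ✗ does not match
  D. m³/s: ✗ does not match
  E. kg·s: ✗ does not match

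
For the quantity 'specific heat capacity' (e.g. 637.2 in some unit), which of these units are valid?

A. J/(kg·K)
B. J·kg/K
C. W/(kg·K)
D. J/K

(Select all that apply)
A

specific heat capacity has SI base units: m^2 / (s^2 * K)

Checking each option against m^2 / (s^2 * K):
  A. J/(kg·K): ✓ matches
  B. J·kg/K: ✗ does not match
  C. W/(kg·K): ✗ does not match
  D. J/K: ✗ does not match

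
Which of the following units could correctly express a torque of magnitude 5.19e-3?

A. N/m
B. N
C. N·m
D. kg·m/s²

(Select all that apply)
C

torque has SI base units: kg * m^2 / s^2

Checking each option against kg * m^2 / s^2:
  A. N/m: ✗ does not match
  B. N: ✗ does not match
  C. N·m: ✓ matches
  D. kg·m/s²: ✗ does not match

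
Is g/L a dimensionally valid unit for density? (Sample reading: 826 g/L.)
Yes

density has SI base units: kg / m^3
g/L reduces to the same SI base units, so it is a valid unit for density.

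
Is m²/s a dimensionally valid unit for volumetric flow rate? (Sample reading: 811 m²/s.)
No

volumetric flow rate has SI base units: m^3 / s
m²/s does NOT reduce to m^3 / s; a valid unit for volumetric flow rate would be e.g. m³/s.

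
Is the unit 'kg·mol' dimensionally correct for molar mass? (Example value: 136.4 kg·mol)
No

molar mass has SI base units: kg / mol
kg·mol does NOT reduce to kg / mol; a valid unit for molar mass would be e.g. kg/mol.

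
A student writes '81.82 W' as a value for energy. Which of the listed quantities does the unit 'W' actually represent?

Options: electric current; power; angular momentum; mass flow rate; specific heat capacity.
power

energy should have units dimensionally equivalent to kg * m^2 / s^2 (e.g. J).
The given unit 'W' reduces to kg * m^2 / s^3. Of the listed options, that is the dimensionality of power.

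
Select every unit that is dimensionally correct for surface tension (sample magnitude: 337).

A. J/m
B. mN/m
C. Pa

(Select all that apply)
B

surface tension has SI base units: kg / s^2

Checking each option against kg / s^2:
  A. J/m: ✗ does not match
  B. mN/m: ✓ matches
  C. Pa: ✗ does not match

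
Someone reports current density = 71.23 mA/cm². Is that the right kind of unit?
Yes

current density has SI base units: A / m^2
mA/cm² reduces to the same SI base units, so it is a valid unit for current density.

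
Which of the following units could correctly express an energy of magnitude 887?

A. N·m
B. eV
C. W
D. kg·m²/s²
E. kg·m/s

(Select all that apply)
A, B, D

energy has SI base units: kg * m^2 / s^2

Checking each option against kg * m^2 / s^2:
  A. N·m: ✓ matches
  B. eV: ✓ matches
  C. W: ✗ does not match
  D. kg·m²/s²: ✓ matches
  E. kg·m/s: ✗ does not match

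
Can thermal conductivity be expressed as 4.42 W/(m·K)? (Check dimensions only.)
Yes

thermal conductivity has SI base units: kg * m / (s^3 * K)
W/(m·K) reduces to the same SI base units, so it is a valid unit for thermal conductivity.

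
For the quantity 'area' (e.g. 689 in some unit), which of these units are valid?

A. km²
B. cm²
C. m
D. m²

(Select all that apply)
A, B, D

area has SI base units: m^2

Checking each option against m^2:
  A. km²: ✓ matches
  B. cm²: ✓ matches
  C. m: ✗ does not match
  D. m²: ✓ matches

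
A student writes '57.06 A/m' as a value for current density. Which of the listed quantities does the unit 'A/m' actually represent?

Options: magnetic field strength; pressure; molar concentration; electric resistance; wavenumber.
magnetic field strength

current density should have units dimensionally equivalent to A / m^2 (e.g. A/m²).
The given unit 'A/m' reduces to A / m. Of the listed options, that is the dimensionality of magnetic field strength.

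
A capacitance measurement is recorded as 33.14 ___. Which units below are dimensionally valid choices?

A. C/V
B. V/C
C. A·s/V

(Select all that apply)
A, C

capacitance has SI base units: A^2 * s^4 / (kg * m^2)

Checking each option against A^2 * s^4 / (kg * m^2):
  A. C/V: ✓ matches
  B. V/C: ✗ does not match
  C. A·s/V: ✓ matches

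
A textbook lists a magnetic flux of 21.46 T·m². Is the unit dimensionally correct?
Yes

magnetic flux has SI base units: kg * m^2 / (A * s^2)
T·m² reduces to the same SI base units, so it is a valid unit for magnetic flux.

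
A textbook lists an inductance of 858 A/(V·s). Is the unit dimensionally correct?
No

inductance has SI base units: kg * m^2 / (A^2 * s^2)
A/(V·s) does NOT reduce to kg * m^2 / (A^2 * s^2); a valid unit for inductance would be e.g. H.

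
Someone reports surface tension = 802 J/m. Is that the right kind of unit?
No

surface tension has SI base units: kg / s^2
J/m does NOT reduce to kg / s^2; a valid unit for surface tension would be e.g. N/m.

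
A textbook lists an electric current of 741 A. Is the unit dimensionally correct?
Yes

electric current has SI base units: A
A reduces to the same SI base units, so it is a valid unit for electric current.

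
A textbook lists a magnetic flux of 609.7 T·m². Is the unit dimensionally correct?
Yes

magnetic flux has SI base units: kg * m^2 / (A * s^2)
T·m² reduces to the same SI base units, so it is a valid unit for magnetic flux.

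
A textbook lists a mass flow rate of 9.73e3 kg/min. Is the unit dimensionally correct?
Yes

mass flow rate has SI base units: kg / s
kg/min reduces to the same SI base units, so it is a valid unit for mass flow rate.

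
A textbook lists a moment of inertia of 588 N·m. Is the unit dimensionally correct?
No

moment of inertia has SI base units: kg * m^2
N·m does NOT reduce to kg * m^2; a valid unit for moment of inertia would be e.g. kg·m².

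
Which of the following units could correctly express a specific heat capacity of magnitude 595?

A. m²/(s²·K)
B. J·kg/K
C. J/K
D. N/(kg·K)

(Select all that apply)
A

specific heat capacity has SI base units: m^2 / (s^2 * K)

Checking each option against m^2 / (s^2 * K):
  A. m²/(s²·K): ✓ matches
  B. J·kg/K: ✗ does not match
  C. J/K: ✗ does not match
  D. N/(kg·K): ✗ does not match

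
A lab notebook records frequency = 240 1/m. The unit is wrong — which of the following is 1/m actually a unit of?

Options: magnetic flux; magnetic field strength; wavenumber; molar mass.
wavenumber

frequency should have units dimensionally equivalent to 1 / s (e.g. Hz).
The given unit '1/m' reduces to 1 / m. Of the listed options, that is the dimensionality of wavenumber.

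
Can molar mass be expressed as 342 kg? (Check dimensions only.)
No

molar mass has SI base units: kg / mol
kg does NOT reduce to kg / mol; a valid unit for molar mass would be e.g. kg/mol.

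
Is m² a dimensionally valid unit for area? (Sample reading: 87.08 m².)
Yes

area has SI base units: m^2
m² reduces to the same SI base units, so it is a valid unit for area.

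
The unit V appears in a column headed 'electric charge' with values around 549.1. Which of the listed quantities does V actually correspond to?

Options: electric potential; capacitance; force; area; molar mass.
electric potential

electric charge should have units dimensionally equivalent to A * s (e.g. C).
The given unit 'V' reduces to kg * m^2 / (A * s^3). Of the listed options, that is the dimensionality of electric potential.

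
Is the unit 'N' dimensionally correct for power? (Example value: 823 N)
No

power has SI base units: kg * m^2 / s^3
N does NOT reduce to kg * m^2 / s^3; a valid unit for power would be e.g. W.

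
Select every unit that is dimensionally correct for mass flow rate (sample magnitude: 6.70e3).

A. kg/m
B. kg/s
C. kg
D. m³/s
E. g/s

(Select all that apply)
B, E

mass flow rate has SI base units: kg / s

Checking each option against kg / s:
  A. kg/m: ✗ does not match
  B. kg/s: ✓ matches
  C. kg: ✗ does not match
  D. m³/s: ✗ does not match
  E. g/s: ✓ matches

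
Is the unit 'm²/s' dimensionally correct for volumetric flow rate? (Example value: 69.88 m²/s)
No

volumetric flow rate has SI base units: m^3 / s
m²/s does NOT reduce to m^3 / s; a valid unit for volumetric flow rate would be e.g. m³/s.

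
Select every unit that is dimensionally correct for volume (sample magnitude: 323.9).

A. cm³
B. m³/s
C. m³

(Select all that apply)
A, C

volume has SI base units: m^3

Checking each option against m^3:
  A. cm³: ✓ matches
  B. m³/s: ✗ does not match
  C. m³: ✓ matches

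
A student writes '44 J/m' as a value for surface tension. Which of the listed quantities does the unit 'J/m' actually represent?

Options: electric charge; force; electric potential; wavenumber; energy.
force

surface tension should have units dimensionally equivalent to kg / s^2 (e.g. N/m).
The given unit 'J/m' reduces to kg * m / s^2. Of the listed options, that is the dimensionality of force.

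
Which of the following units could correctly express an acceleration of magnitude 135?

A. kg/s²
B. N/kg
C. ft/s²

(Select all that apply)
B, C

acceleration has SI base units: m / s^2

Checking each option against m / s^2:
  A. kg/s²: ✗ does not match
  B. N/kg: ✓ matches
  C. ft/s²: ✓ matches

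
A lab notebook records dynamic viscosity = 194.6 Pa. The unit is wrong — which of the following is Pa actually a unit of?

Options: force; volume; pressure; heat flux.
pressure

dynamic viscosity should have units dimensionally equivalent to kg / (m * s) (e.g. Pa·s).
The given unit 'Pa' reduces to kg / (m * s^2). Of the listed options, that is the dimensionality of pressure.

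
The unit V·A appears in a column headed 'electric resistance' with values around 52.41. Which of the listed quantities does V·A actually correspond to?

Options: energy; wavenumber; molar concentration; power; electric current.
power

electric resistance should have units dimensionally equivalent to kg * m^2 / (A^2 * s^3) (e.g. Ω).
The given unit 'V·A' reduces to kg * m^2 / s^3. Of the listed options, that is the dimensionality of power.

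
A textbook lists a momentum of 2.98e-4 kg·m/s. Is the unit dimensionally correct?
Yes

momentum has SI base units: kg * m / s
kg·m/s reduces to the same SI base units, so it is a valid unit for momentum.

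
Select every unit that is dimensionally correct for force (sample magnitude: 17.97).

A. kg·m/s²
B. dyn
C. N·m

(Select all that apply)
A, B

force has SI base units: kg * m / s^2

Checking each option against kg * m / s^2:
  A. kg·m/s²: ✓ matches
  B. dyn: ✓ matches
  C. N·m: ✗ does not match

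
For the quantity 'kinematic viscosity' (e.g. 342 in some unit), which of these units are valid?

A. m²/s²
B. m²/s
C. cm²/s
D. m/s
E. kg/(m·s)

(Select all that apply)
B, C

kinematic viscosity has SI base units: m^2 / s

Checking each option against m^2 / s:
  A. m²/s²: ✗ does not match
  B. m²/s: ✓ matches
  C. cm²/s: ✓ matches
  D. m/s: ✗ does not match
  E. kg/(m·s): ✗ does not match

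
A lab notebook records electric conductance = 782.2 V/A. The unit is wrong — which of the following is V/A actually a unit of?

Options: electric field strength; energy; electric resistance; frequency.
electric resistance

electric conductance should have units dimensionally equivalent to A^2 * s^3 / (kg * m^2) (e.g. S).
The given unit 'V/A' reduces to kg * m^2 / (A^2 * s^3). Of the listed options, that is the dimensionality of electric resistance.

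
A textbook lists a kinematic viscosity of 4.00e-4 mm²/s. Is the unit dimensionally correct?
Yes

kinematic viscosity has SI base units: m^2 / s
mm²/s reduces to the same SI base units, so it is a valid unit for kinematic viscosity.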